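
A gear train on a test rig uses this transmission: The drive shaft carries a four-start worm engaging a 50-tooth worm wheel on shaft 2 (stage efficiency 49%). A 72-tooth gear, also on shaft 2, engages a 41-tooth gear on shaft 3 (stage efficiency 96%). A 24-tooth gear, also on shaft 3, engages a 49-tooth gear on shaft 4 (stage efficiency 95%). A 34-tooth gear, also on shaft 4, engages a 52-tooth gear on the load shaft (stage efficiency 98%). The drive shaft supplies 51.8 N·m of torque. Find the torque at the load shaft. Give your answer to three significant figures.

504 N·m

Worm: ratio = 50/4 = 12.5; torque at shaft 2 = 51.8 × 12.5 × 0.49 = 317.27 N·m.
Gear mesh: ratio = 41/72 = 0.56944; torque at shaft 3 = 317.27 × 0.56944 × 0.96 = 173.44 N·m.
Gear mesh: ratio = 49/24 = 2.0417; torque at shaft 4 = 173.44 × 2.0417 × 0.95 = 336.41 N·m.
Gear mesh: ratio = 52/34 = 1.5294; torque at the load shaft = 336.41 × 1.5294 × 0.98 = 504.22 N·m.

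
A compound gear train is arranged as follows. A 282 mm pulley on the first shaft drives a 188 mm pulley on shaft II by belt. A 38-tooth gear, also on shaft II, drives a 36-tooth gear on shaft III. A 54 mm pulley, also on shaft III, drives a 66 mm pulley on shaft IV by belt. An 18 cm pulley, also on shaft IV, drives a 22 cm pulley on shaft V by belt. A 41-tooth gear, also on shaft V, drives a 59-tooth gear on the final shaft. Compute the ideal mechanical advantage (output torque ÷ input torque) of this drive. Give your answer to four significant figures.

1.358

Each stage contributes driven/driver: belt 188/282 = 0.66667, gear mesh 36/38 = 0.94737, belt 66/54 = 1.2222, belt 22/18 = 1.2222, gear mesh 59/41 = 1.439.
Overall: 0.66667 × 0.94737 × 1.2222 × 1.2222 × 1.439 = 1.3577.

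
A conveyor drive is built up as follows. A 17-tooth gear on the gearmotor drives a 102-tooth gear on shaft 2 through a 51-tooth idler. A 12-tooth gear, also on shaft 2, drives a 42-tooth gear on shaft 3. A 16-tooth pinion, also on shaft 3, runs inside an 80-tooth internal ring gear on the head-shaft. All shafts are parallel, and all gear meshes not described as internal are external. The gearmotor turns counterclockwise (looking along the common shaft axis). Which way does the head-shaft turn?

the gearmotor → shaft 2: driver → idler → driven is 2 external meshes, 2 reversals → CCW.
shaft 2 → shaft 3: external mesh, 1 reversal → CW.
shaft 3 → the head-shaft: internal mesh, same direction → CW.
3 reversals in total — an odd number — so the head-shaft turns opposite to the gearmotor.

clockwise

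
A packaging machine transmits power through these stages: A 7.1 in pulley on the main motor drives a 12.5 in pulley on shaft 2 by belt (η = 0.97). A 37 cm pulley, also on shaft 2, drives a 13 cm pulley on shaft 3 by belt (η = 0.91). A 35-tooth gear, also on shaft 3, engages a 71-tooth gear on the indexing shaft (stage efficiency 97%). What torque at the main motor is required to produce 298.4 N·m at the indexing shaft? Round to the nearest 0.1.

Overall ratio R = 1.7606 × 0.35135 × 2.0286 = 1.2548; overall efficiency η = 0.97 × 0.91 × 0.97 = 0.8562.
Input torque = output torque / (R × η) = 298.4 / (1.2548 × 0.8562) = 277.73 N·m.

277.7 N·m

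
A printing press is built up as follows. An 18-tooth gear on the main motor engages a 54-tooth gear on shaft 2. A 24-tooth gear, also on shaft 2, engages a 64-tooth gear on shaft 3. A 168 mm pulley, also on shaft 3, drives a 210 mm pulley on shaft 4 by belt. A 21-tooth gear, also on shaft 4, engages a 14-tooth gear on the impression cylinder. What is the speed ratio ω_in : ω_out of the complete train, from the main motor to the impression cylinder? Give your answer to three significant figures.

6.67

Each stage contributes driven/driver: gear mesh 54/18 = 3, gear mesh 64/24 = 2.6667, belt 210/168 = 1.25, gear mesh 14/21 = 0.66667.
Overall: 3 × 2.6667 × 1.25 × 0.66667 = 6.6667.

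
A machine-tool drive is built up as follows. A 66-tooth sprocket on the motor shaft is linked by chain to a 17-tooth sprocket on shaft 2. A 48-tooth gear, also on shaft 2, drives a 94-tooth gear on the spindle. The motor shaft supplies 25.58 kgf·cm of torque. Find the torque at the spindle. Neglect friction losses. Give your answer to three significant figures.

12.9 kgf·cm

chain 17/66 = 0.25758 → τ = 25.58·0.25758 = 6.5888 kgf·cm
gear mesh 94/48 = 1.9583 → τ = 6.5888·1.9583 = 12.903 kgf·cm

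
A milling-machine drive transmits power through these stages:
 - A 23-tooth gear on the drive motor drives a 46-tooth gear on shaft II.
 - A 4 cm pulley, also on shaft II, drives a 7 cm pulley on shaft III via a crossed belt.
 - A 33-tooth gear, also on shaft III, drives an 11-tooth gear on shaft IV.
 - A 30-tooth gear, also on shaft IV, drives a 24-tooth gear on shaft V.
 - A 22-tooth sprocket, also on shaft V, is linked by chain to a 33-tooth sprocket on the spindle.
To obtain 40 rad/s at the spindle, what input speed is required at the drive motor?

Overall ratio R = 2 × 1.75 × 0.33333 × 0.8 × 1.5 = 1.4.
Required input speed = output speed × R = 40 × 1.4 = 56 rad/s.

56 rad/s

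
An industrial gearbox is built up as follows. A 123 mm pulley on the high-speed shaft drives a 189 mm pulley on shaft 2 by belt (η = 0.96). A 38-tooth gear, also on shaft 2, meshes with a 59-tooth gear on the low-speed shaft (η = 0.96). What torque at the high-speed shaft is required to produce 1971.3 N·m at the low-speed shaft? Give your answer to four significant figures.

Overall ratio R = 1.5366 × 1.5526 = 2.3858; overall efficiency η = 0.96 × 0.96 = 0.9216.
Input torque = output torque / (R × η) = 1971.3 / (2.3858 × 0.9216) = 896.57 N·m.

896.6 N·m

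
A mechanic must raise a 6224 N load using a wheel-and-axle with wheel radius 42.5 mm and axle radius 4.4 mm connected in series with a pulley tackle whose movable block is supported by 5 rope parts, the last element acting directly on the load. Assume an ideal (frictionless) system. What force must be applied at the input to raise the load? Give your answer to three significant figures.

Wheel-and-axle MA = R/r = 42.5/4.4 = 9.6591.
Block-and-tackle MA = number of supporting rope parts = 5.
Combined ideal MA = 9.6591 × 5 = 48.295.
Effort = load / MA = 6224 / 48.295 = 128.87 N.

129 N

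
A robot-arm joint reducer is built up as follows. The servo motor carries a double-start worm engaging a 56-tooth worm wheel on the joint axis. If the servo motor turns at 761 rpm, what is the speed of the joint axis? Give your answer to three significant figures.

Worm: ratio = 56/2 = 28, so the joint axis turns at 761 / 28 = 27.179 rpm.

27.2 rpm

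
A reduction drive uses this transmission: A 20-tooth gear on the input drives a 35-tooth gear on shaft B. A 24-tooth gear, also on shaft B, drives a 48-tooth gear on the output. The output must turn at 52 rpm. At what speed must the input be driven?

Overall ratio R = 1.75 × 2 = 3.5.
Required input speed = output speed × R = 52 × 3.5 = 182 rpm.

182 rpm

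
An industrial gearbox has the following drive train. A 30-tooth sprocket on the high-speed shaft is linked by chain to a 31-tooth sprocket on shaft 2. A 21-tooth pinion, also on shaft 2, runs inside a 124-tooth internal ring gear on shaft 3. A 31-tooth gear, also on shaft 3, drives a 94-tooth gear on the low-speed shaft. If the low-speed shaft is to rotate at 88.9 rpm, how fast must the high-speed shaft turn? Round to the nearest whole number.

1645 rpm

Overall ratio R = 1.0333 × 5.9048 × 3.0323 = 18.502.
Required input speed = output speed × R = 88.9 × 18.502 = 1644.8 rpm.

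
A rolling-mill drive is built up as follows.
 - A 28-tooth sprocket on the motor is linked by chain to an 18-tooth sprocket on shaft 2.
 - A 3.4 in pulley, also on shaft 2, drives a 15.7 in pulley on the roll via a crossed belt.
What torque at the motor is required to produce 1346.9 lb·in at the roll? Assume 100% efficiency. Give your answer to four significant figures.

453.7 lb·in

Overall ratio R = 0.64286 × 4.6176 = 2.9685.
Input torque = output torque / R = 1346.9 / 2.9685 = 453.73 lb·in.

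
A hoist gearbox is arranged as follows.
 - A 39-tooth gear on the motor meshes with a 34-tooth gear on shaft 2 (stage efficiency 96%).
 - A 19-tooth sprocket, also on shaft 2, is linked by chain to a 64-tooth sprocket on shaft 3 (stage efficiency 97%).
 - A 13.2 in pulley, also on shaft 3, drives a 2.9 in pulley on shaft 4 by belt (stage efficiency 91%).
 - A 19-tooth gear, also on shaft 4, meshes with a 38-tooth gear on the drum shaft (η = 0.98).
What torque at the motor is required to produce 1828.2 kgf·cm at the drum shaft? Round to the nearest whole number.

1706 kgf·cm

Overall ratio R = 0.87179 × 3.3684 × 0.2197 × 2 = 1.2903; overall efficiency η = 0.96 × 0.97 × 0.91 × 0.98 = 0.8304.
Input torque = output torque / (R × η) = 1828.2 / (1.2903 × 0.8304) = 1706.2 kgf·cm.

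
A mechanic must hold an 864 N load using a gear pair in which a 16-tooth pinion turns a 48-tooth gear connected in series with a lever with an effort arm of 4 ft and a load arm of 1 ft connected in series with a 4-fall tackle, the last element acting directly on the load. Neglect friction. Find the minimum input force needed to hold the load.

Gear pair MA = 48/16 = 3.
Lever MA = effort arm / load arm = 4/1 = 4.
Block-and-tackle MA = number of supporting rope parts = 4.
Combined ideal MA = 3 × 4 × 4 = 48.
Effort = load / MA = 864 / 48 = 18 N.

18 N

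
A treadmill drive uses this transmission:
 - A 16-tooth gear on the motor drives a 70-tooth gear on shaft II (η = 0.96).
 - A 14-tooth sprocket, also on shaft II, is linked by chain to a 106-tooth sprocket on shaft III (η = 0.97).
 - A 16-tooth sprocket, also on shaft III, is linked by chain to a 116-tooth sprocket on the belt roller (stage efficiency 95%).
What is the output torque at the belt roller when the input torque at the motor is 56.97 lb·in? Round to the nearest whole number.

12103 lb·in

Gear mesh: ratio = 70/16 = 4.375; torque at shaft II = 56.97 × 4.375 × 0.96 = 239.27 lb·in.
Chain: ratio = 106/14 = 7.5714; torque at shaft III = 239.27 × 7.5714 × 0.97 = 1757.3 lb·in.
Chain: ratio = 116/16 = 7.25; torque at the belt roller = 1757.3 × 7.25 × 0.95 = 12103 lb·in.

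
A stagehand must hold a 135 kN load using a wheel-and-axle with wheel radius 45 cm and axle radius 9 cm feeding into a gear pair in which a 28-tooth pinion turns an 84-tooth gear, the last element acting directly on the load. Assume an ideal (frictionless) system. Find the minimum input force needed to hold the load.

9 kN

Wheel-and-axle MA = R/r = 45/9 = 5.
Gear pair MA = 84/28 = 3.
Combined ideal MA = 5 × 3 = 15.
Effort = load / MA = 135 / 15 = 9 kN.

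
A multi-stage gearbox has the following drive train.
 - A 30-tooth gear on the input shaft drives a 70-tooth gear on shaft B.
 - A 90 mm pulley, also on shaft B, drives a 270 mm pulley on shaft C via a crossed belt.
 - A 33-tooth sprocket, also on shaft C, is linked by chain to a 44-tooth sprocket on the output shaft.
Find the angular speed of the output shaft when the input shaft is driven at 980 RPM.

Gear mesh: ratio = 70/30 = 2.3333, so shaft B turns at 980 / 2.3333 = 420 RPM.
Belt: ratio = 270/90 = 3, so shaft C turns at 420 / 3 = 140 RPM.
Chain: ratio = 44/33 = 1.3333, so the output shaft turns at 140 / 1.3333 = 105 RPM.

105 RPM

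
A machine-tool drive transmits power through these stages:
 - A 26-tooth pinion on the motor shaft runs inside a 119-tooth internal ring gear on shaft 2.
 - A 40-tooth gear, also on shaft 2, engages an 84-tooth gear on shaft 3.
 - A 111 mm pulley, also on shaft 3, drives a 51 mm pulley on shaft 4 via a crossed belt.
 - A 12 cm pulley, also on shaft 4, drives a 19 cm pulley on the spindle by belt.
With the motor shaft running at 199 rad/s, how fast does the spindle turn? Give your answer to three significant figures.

28.5 rad/s

the motor shaft → shaft 2 (internal gear, 119/26): 199 ÷ 4.5769 = 43.479 rad/s
shaft 2 → shaft 3 (gear mesh, 84/40): 43.479 ÷ 2.1 = 20.704 rad/s
shaft 3 → shaft 4 (belt, 51/111): 20.704 ÷ 0.45946 = 45.062 rad/s
shaft 4 → the spindle (belt, 19/12): 45.062 ÷ 1.5833 = 28.46 rad/s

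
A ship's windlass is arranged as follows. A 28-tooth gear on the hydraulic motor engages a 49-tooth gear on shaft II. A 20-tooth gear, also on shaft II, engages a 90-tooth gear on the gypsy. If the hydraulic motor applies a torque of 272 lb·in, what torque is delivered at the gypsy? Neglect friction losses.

2142 lb·in

gear mesh 49/28 = 1.75 → τ = 272·1.75 = 476 lb·in
gear mesh 90/20 = 4.5 → τ = 476·4.5 = 2142 lb·in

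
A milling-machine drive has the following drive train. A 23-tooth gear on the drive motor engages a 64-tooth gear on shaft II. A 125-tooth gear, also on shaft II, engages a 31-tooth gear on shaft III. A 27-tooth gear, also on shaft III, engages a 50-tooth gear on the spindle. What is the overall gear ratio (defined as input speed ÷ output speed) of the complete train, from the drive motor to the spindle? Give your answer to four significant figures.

Each stage contributes driven/driver: gear mesh 64/23 = 2.7826, gear mesh 31/125 = 0.248, gear mesh 50/27 = 1.8519.
Overall: 2.7826 × 0.248 × 1.8519 = 1.2779.

1.278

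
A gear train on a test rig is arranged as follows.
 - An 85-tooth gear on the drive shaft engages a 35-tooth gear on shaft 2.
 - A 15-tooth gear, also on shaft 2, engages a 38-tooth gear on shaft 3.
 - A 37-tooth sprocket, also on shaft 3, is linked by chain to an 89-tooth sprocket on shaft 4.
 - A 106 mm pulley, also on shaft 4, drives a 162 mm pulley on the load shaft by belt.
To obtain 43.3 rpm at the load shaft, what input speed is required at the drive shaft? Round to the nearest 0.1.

166.0 rpm

Overall ratio R = 0.41176 × 2.5333 × 2.4054 × 1.5283 = 3.8348.
Required input speed = output speed × R = 43.3 × 3.8348 = 166.05 rpm.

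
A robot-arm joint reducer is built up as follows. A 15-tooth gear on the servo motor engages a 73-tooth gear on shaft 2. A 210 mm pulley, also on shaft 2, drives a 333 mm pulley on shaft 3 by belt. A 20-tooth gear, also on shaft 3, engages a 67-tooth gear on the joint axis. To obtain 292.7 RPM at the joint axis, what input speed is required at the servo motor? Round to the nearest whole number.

7567 RPM

Overall ratio R = 4.8667 × 1.5857 × 3.35 = 25.852.
Required input speed = output speed × R = 292.7 × 25.852 = 7567 RPM.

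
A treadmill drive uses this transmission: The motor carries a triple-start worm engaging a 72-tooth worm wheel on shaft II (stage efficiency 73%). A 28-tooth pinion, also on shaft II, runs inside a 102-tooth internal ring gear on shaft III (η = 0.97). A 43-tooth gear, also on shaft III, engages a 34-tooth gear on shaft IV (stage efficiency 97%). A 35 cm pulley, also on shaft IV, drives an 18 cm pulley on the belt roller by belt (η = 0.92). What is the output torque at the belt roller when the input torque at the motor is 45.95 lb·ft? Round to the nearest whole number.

After the worm (72/3): 45.95 × 24 × 0.73 = 805.04 lb·ft
After the internal gear (102/28): 805.04 × 3.6429 × 0.97 = 2844.7 lb·ft
After the gear mesh (34/43): 2844.7 × 0.7907 × 0.97 = 2181.8 lb·ft
After the belt (18/35): 2181.8 × 0.51429 × 0.92 = 1032.3 lb·ft

1032 lb·ft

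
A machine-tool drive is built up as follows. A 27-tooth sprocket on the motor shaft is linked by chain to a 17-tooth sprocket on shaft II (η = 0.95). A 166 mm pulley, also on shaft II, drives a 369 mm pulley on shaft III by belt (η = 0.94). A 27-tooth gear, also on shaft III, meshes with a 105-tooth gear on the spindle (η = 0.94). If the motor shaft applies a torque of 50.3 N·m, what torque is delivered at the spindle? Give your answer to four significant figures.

229.8 N·m

After the chain (17/27): 50.3 × 0.62963 × 0.95 = 30.087 N·m
After the belt (369/166): 30.087 × 2.2229 × 0.94 = 62.867 N·m
After the gear mesh (105/27): 62.867 × 3.8889 × 0.94 = 229.81 N·m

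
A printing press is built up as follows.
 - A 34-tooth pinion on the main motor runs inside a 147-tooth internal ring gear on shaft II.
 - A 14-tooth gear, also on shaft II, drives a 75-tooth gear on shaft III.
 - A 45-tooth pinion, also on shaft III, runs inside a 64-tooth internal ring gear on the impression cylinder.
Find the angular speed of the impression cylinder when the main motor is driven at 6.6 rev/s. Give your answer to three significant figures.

the main motor → shaft II (internal gear, 147/34): 6.6 ÷ 4.3235 = 1.5265 rev/s
shaft II → shaft III (gear mesh, 75/14): 1.5265 ÷ 5.3571 = 0.28495 rev/s
shaft III → the impression cylinder (internal gear, 64/45): 0.28495 ÷ 1.4222 = 0.20036 rev/s

0.200 rev/s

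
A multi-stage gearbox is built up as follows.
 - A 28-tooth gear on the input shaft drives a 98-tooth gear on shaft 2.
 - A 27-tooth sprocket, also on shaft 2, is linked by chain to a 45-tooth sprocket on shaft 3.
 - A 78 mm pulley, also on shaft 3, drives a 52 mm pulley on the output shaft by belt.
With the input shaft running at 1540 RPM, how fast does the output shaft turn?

Gear mesh: ratio = 98/28 = 3.5, so shaft 2 turns at 1540 / 3.5 = 440 RPM.
Chain: ratio = 45/27 = 1.6667, so shaft 3 turns at 440 / 1.6667 = 264 RPM.
Belt: ratio = 52/78 = 0.66667, so the output shaft turns at 264 / 0.66667 = 396 RPM.

396 RPM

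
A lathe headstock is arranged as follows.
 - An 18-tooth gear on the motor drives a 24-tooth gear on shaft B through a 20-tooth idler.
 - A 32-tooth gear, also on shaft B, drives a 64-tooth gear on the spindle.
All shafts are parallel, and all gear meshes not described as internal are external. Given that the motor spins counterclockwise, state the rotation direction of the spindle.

the motor → shaft B: driver → idler → driven is 2 external meshes, 2 reversals → CCW.
shaft B → the spindle: external mesh, 1 reversal → CW.
3 reversals in total — an odd number — so the spindle turns opposite to the motor.

clockwise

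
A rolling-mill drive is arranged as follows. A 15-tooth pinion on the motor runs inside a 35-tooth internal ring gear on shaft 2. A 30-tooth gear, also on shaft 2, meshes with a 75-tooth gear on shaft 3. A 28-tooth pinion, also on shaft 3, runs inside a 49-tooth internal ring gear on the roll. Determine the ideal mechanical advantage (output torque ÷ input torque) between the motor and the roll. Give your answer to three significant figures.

Each stage contributes driven/driver: internal gear 35/15 = 2.3333, gear mesh 75/30 = 2.5, internal gear 49/28 = 1.75.
Overall: 2.3333 × 2.5 × 1.75 = 10.208.

10.2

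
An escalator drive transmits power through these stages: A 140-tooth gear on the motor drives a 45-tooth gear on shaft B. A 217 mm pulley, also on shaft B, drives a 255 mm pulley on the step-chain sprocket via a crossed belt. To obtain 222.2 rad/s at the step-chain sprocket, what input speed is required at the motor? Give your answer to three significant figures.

Overall ratio R = 0.32143 × 1.1751 = 0.37772.
Required input speed = output speed × R = 222.2 × 0.37772 = 83.928 rad/s.

83.9 rad/s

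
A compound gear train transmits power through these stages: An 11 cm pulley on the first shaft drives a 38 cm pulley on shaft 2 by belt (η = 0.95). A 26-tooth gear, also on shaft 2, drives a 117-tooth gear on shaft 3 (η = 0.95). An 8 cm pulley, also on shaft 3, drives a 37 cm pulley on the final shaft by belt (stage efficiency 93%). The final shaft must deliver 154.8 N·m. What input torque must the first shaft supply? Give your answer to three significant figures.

Overall ratio R = 3.4545 × 4.5 × 4.625 = 71.898; overall efficiency η = 0.95 × 0.95 × 0.93 = 0.8393.
Input torque = output torque / (R × η) = 154.8 / (71.898 × 0.8393) = 2.5652 N·m.

2.57 N·m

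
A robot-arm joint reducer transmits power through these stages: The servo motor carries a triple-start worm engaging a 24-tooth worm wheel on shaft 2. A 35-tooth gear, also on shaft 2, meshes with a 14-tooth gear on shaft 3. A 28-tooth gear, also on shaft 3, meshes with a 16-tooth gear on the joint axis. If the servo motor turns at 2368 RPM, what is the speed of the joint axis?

1295 RPM

worm 24/3 = 8 → 2368/8 = 296 RPM
gear mesh 14/35 = 0.4 → 296/0.4 = 740 RPM
gear mesh 16/28 = 0.57143 → 740/0.57143 = 1295 RPM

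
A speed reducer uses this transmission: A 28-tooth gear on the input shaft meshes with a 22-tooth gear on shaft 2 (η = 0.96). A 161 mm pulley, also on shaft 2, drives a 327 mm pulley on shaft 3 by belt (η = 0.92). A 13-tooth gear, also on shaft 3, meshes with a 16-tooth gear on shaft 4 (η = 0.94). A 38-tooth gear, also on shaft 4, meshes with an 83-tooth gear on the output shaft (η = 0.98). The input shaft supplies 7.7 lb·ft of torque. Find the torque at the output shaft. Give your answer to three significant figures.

Gear mesh: ratio = 22/28 = 0.78571; torque at shaft 2 = 7.7 × 0.78571 × 0.96 = 5.808 lb·ft.
Belt: ratio = 327/161 = 2.0311; torque at shaft 3 = 5.808 × 2.0311 × 0.92 = 10.853 lb·ft.
Gear mesh: ratio = 16/13 = 1.2308; torque at shaft 4 = 10.853 × 1.2308 × 0.94 = 12.556 lb·ft.
Gear mesh: ratio = 83/38 = 2.1842; torque at the output shaft = 12.556 × 2.1842 × 0.98 = 26.876 lb·ft.

26.9 lb·ft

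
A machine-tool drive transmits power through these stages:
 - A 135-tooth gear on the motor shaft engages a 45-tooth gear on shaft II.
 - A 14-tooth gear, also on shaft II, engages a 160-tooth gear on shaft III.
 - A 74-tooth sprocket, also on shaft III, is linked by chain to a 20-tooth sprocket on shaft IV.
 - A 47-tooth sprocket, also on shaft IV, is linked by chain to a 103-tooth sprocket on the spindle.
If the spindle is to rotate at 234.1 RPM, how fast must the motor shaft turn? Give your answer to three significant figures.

Overall ratio R = 0.33333 × 11.429 × 0.27027 × 2.1915 = 2.2564.
Required input speed = output speed × R = 234.1 × 2.2564 = 528.21 RPM.

528 RPM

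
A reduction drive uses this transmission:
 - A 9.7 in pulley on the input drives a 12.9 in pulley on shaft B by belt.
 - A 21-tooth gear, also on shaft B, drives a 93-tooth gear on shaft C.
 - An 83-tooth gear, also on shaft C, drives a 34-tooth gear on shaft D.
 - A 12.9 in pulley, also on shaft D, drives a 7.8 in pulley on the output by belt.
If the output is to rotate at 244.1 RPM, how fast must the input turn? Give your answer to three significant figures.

356 RPM

Overall ratio R = 1.3299 × 4.4286 × 0.40964 × 0.60465 = 1.4588.
Required input speed = output speed × R = 244.1 × 1.4588 = 356.09 RPM.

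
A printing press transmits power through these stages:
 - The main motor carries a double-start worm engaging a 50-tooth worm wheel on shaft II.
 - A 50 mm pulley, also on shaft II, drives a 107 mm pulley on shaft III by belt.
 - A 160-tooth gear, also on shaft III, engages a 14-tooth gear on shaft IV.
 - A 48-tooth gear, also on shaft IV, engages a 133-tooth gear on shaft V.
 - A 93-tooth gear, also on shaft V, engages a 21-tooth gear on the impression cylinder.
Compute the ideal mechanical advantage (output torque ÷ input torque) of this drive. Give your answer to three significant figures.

Each stage contributes driven/driver: worm 50/2 = 25, belt 107/50 = 2.14, gear mesh 14/160 = 0.0875, gear mesh 133/48 = 2.7708, gear mesh 21/93 = 0.22581.
Overall: 25 × 2.14 × 0.0875 × 2.7708 × 0.22581 = 2.9289.

2.93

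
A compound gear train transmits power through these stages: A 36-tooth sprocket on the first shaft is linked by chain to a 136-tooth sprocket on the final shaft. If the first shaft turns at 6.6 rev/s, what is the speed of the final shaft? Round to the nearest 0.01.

1.75 rev/s

chain 136/36 = 3.7778 → 6.6/3.7778 = 1.7471 rev/s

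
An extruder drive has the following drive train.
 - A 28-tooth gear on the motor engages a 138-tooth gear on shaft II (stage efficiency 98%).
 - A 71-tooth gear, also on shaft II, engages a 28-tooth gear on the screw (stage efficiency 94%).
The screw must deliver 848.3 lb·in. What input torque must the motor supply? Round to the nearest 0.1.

473.8 lb·in

Overall ratio R = 4.9286 × 0.39437 = 1.9437; overall efficiency η = 0.98 × 0.94 = 0.9212.
Input torque = output torque / (R × η) = 848.3 / (1.9437 × 0.9212) = 473.78 lb·in.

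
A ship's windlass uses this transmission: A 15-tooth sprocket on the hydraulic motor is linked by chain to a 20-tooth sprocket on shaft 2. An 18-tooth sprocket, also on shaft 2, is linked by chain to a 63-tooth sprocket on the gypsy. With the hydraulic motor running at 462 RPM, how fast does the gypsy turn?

99 RPM

the hydraulic motor → shaft 2 (chain, 20/15): 462 ÷ 1.3333 = 346.5 RPM
shaft 2 → the gypsy (chain, 63/18): 346.5 ÷ 3.5 = 99 RPM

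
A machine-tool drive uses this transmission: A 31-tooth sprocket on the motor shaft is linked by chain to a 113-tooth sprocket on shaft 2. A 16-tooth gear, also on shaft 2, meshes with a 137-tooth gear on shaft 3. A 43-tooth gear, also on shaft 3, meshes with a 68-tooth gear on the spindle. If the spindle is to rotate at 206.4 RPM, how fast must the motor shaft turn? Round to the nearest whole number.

Overall ratio R = 3.6452 × 8.5625 × 1.5814 = 49.358.
Required input speed = output speed × R = 206.4 × 49.358 = 10187 RPM.

10187 RPM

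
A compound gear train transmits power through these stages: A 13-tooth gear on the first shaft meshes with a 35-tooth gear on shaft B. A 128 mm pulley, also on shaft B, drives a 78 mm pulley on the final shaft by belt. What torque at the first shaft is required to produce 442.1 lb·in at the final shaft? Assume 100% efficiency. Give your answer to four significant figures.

269.5 lb·in

Overall ratio R = 2.6923 × 0.60938 = 1.6406.
Input torque = output torque / R = 442.1 / 1.6406 = 269.47 lb·in.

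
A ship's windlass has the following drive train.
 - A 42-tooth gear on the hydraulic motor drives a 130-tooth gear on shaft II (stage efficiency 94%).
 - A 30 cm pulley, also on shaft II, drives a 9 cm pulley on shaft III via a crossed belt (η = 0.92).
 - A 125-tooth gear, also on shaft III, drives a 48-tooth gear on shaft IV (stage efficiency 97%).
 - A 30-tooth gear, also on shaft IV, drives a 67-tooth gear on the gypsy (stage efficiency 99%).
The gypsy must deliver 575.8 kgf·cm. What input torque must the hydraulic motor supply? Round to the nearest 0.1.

Overall ratio R = 3.0952 × 0.3 × 0.384 × 2.2333 = 0.79634; overall efficiency η = 0.94 × 0.92 × 0.97 × 0.99 = 0.8305.
Input torque = output torque / (R × η) = 575.8 / (0.79634 × 0.8305) = 870.66 kgf·cm.

870.7 kgf·cm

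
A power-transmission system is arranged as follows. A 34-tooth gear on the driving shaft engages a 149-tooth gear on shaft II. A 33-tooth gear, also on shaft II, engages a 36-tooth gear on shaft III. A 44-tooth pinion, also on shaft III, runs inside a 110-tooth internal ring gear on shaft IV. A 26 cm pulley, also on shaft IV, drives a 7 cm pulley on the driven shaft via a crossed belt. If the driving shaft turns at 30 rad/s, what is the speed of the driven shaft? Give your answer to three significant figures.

Gear mesh: ratio = 149/34 = 4.3824, so shaft II turns at 30 / 4.3824 = 6.8456 rad/s.
Gear mesh: ratio = 36/33 = 1.0909, so shaft III turns at 6.8456 / 1.0909 = 6.2752 rad/s.
Internal gear: ratio = 110/44 = 2.5, so shaft IV turns at 6.2752 / 2.5 = 2.5101 rad/s.
Belt: ratio = 7/26 = 0.26923, so the driven shaft turns at 2.5101 / 0.26923 = 9.3231 rad/s.

9.32 rad/s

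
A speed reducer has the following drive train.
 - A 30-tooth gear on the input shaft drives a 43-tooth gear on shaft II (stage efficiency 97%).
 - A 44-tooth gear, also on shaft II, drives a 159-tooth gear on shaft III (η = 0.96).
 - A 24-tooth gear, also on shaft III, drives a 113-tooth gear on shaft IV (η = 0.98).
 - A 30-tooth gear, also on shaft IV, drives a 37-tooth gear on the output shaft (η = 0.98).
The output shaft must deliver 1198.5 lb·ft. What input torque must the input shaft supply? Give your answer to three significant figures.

44.6 lb·ft

Overall ratio R = 1.4333 × 3.6136 × 4.7083 × 1.2333 = 30.077; overall efficiency η = 0.97 × 0.96 × 0.98 × 0.98 = 0.8943.
Input torque = output torque / (R × η) = 1198.5 / (30.077 × 0.8943) = 44.556 lb·ft.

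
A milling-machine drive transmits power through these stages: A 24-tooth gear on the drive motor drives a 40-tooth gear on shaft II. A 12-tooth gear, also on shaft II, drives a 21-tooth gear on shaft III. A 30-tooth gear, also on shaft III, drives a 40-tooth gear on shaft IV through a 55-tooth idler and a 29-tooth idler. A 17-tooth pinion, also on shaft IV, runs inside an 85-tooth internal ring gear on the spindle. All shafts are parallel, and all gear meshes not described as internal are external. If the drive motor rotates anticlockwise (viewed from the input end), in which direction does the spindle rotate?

clockwise

the drive motor → shaft II: external mesh, 1 reversal → CW.
shaft II → shaft III: external mesh, 1 reversal → CCW.
shaft III → shaft IV: driver → idler → idler → driven is 3 external meshes, 3 reversals → CW.
shaft IV → the spindle: internal mesh, same direction → CW.
5 reversals in total — an odd number — so the spindle turns opposite to the drive motor.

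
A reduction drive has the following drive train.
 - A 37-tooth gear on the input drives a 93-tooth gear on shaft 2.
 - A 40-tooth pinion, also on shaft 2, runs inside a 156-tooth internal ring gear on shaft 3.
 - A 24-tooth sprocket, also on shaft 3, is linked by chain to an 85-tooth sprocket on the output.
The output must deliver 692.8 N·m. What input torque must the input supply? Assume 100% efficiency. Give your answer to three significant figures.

20.0 N·m

Overall ratio R = 2.5135 × 3.9 × 3.5417 = 34.718.
Input torque = output torque / R = 692.8 / 34.718 = 19.955 N·m.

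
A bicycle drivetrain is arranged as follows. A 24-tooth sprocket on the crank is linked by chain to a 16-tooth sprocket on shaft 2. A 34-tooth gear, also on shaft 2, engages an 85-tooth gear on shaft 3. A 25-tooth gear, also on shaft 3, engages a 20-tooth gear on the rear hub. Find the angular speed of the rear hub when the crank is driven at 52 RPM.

Chain: ratio = 16/24 = 0.66667, so shaft 2 turns at 52 / 0.66667 = 78 RPM.
Gear mesh: ratio = 85/34 = 2.5, so shaft 3 turns at 78 / 2.5 = 31.2 RPM.
Gear mesh: ratio = 20/25 = 0.8, so the rear hub turns at 31.2 / 0.8 = 39 RPM.

39 RPM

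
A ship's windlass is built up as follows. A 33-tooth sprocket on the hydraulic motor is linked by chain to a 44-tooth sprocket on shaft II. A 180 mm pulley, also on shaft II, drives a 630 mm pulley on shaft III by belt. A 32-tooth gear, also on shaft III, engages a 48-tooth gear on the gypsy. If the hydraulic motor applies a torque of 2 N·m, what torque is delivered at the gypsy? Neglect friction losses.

Chain: ratio = 44/33 = 1.3333; torque at shaft II = 2 × 1.3333 = 2.6667 N·m.
Belt: ratio = 630/180 = 3.5; torque at shaft III = 2.6667 × 3.5 = 9.3333 N·m.
Gear mesh: ratio = 48/32 = 1.5; torque at the gypsy = 9.3333 × 1.5 = 14 N·m.

14 N·m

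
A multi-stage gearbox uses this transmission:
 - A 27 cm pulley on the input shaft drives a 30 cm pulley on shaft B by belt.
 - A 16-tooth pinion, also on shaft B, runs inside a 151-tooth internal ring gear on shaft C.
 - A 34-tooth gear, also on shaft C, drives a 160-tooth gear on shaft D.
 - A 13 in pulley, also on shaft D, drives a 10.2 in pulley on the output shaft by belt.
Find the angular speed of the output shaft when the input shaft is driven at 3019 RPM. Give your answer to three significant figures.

78.0 RPM

the input shaft → shaft B (belt, 30/27): 3019 ÷ 1.1111 = 2717.1 RPM
shaft B → shaft C (internal gear, 151/16): 2717.1 ÷ 9.4375 = 287.9 RPM
shaft C → shaft D (gear mesh, 160/34): 287.9 ÷ 4.7059 = 61.18 RPM
shaft D → the output shaft (belt, 10.2/13): 61.18 ÷ 0.78462 = 77.974 RPM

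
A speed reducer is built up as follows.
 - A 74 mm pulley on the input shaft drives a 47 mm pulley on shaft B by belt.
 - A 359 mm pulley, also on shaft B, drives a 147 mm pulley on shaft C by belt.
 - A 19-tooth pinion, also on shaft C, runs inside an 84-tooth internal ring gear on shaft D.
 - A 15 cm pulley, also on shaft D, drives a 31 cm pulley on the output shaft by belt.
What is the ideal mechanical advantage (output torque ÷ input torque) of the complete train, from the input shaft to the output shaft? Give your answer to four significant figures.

Each stage contributes driven/driver: belt 47/74 = 0.63514, belt 147/359 = 0.40947, internal gear 84/19 = 4.4211, belt 31/15 = 2.0667.
Overall: 0.63514 × 0.40947 × 4.4211 × 2.0667 = 2.3762.

2.376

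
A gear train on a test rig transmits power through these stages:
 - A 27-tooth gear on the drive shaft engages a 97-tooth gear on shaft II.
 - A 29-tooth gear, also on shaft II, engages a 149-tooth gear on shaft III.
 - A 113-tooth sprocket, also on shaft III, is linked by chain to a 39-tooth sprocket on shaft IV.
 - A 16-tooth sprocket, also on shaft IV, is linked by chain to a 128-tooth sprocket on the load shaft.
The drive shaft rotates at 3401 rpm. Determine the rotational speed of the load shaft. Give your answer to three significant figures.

66.7 rpm

gear mesh 97/27 = 3.5926 → 3401/3.5926 = 946.67 rpm
gear mesh 149/29 = 5.1379 → 946.67/5.1379 = 184.25 rpm
chain 39/113 = 0.34513 → 184.25/0.34513 = 533.86 rpm
chain 128/16 = 8 → 533.86/8 = 66.732 rpm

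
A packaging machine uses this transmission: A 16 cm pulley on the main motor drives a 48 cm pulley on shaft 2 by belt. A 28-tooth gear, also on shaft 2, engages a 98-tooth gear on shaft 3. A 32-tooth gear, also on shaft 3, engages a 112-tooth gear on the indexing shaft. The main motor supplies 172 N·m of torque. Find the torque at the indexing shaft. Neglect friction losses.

After the belt (48/16): 172 × 3 = 516 N·m
After the gear mesh (98/28): 516 × 3.5 = 1806 N·m
After the gear mesh (112/32): 1806 × 3.5 = 6321 N·m

6321 N·m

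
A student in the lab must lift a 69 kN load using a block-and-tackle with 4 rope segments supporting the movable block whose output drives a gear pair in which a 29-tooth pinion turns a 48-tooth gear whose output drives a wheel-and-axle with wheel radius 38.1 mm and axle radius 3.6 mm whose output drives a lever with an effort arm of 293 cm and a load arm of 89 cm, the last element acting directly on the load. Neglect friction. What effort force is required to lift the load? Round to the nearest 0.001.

0.299 kN

Block-and-tackle MA = number of supporting rope parts = 4.
Gear pair MA = 48/29 = 1.6552.
Wheel-and-axle MA = R/r = 38.1/3.6 = 10.583.
Lever MA = effort arm / load arm = 293/89 = 3.2921.
Combined ideal MA = 4 × 1.6552 × 10.583 × 3.2921 = 230.68.
Effort = load / MA = 69 / 230.68 = 0.29912 kN.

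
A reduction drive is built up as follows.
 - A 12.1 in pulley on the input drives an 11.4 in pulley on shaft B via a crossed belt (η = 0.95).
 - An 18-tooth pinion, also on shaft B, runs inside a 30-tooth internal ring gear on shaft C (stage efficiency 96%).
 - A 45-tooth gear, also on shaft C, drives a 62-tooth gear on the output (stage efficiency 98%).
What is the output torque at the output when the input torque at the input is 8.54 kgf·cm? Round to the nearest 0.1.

16.5 kgf·cm

After the belt (11.4/12.1): 8.54 × 0.94215 × 0.95 = 7.6437 kgf·cm
After the internal gear (30/18): 7.6437 × 1.6667 × 0.96 = 12.23 kgf·cm
After the gear mesh (62/45): 12.23 × 1.3778 × 0.98 = 16.513 kgf·cm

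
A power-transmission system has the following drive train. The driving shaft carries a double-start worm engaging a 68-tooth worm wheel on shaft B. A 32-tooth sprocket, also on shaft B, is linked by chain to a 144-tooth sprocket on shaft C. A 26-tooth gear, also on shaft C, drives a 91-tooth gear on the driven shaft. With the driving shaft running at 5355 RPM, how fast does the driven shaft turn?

the driving shaft → shaft B (worm, 68/2): 5355 ÷ 34 = 157.5 RPM
shaft B → shaft C (chain, 144/32): 157.5 ÷ 4.5 = 35 RPM
shaft C → the driven shaft (gear mesh, 91/26): 35 ÷ 3.5 = 10 RPM

10 RPM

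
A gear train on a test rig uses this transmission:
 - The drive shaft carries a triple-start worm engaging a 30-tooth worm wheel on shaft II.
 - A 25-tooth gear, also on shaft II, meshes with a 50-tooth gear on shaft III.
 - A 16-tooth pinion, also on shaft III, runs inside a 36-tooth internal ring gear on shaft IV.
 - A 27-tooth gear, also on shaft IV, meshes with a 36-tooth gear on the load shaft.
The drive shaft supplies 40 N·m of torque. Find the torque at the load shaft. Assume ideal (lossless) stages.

After the worm (30/3): 40 × 10 = 400 N·m
After the gear mesh (50/25): 400 × 2 = 800 N·m
After the internal gear (36/16): 800 × 2.25 = 1800 N·m
After the gear mesh (36/27): 1800 × 1.3333 = 2400 N·m

2400 N·m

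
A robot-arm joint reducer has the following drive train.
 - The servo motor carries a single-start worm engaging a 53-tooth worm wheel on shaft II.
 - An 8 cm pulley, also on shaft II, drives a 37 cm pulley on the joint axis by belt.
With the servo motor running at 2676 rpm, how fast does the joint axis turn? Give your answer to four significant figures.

10.92 rpm

worm 53/1 = 53 → 2676/53 = 50.491 rpm
belt 37/8 = 4.625 → 50.491/4.625 = 10.917 rpm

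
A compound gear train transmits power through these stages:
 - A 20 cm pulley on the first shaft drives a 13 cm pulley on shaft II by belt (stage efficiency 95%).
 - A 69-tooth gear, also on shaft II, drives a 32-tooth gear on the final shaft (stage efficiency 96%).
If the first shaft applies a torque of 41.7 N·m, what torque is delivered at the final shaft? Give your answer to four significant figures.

Belt: ratio = 13/20 = 0.65; torque at shaft II = 41.7 × 0.65 × 0.95 = 25.75 N·m.
Gear mesh: ratio = 32/69 = 0.46377; torque at the final shaft = 25.75 × 0.46377 × 0.96 = 11.464 N·m.

11.46 N·m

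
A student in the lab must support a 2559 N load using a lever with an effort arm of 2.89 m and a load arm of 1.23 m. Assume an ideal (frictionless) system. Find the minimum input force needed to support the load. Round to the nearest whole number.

Lever MA = effort arm / load arm = 2.89/1.23 = 2.3496.
Effort = load / MA = 2559 / 2.3496 = 1089.1 N.

1089 N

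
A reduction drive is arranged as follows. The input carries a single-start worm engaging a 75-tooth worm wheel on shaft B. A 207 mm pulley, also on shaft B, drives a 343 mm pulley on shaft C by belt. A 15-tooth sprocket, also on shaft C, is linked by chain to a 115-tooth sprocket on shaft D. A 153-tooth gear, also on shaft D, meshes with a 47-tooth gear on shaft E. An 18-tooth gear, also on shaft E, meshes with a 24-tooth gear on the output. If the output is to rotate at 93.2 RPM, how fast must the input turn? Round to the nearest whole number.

36371 RPM

Overall ratio R = 75 × 1.657 × 7.6667 × 0.30719 × 1.3333 = 390.24.
Required input speed = output speed × R = 93.2 × 390.24 = 36371 RPM.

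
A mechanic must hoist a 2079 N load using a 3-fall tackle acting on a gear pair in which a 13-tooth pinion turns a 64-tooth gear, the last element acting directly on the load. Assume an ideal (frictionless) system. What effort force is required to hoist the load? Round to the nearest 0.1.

Block-and-tackle MA = number of supporting rope parts = 3.
Gear pair MA = 64/13 = 4.9231.
Combined ideal MA = 3 × 4.9231 = 14.769.
Effort = load / MA = 2079 / 14.769 = 140.77 N.

140.8 N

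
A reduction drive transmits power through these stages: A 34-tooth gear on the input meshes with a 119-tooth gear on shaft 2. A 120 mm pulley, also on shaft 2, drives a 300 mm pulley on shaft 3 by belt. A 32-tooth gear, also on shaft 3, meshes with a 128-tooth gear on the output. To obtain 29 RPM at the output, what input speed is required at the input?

Overall ratio R = 3.5 × 2.5 × 4 = 35.
Required input speed = output speed × R = 29 × 35 = 1015 RPM.

1015 RPM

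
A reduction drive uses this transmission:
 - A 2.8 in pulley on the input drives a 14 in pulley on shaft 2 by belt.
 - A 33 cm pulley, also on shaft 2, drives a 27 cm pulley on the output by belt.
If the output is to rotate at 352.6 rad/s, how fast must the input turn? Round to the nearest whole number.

1442 rad/s

Overall ratio R = 5 × 0.81818 = 4.0909.
Required input speed = output speed × R = 352.6 × 4.0909 = 1442.5 rad/s.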